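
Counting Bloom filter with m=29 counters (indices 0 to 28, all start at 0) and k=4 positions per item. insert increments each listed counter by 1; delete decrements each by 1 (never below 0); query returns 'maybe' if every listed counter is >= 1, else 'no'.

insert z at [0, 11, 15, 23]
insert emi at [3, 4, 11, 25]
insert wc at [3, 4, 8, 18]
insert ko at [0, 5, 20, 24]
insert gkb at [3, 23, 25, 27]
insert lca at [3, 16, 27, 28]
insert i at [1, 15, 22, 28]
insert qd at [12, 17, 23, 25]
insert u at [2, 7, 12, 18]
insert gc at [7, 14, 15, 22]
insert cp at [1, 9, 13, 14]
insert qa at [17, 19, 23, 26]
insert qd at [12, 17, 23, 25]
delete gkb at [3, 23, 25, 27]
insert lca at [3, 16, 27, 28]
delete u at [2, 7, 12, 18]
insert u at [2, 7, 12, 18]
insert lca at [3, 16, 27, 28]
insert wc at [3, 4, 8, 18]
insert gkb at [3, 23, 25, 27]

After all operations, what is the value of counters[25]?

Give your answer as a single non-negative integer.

Step 1: insert z at [0, 11, 15, 23] -> counters=[1,0,0,0,0,0,0,0,0,0,0,1,0,0,0,1,0,0,0,0,0,0,0,1,0,0,0,0,0]
Step 2: insert emi at [3, 4, 11, 25] -> counters=[1,0,0,1,1,0,0,0,0,0,0,2,0,0,0,1,0,0,0,0,0,0,0,1,0,1,0,0,0]
Step 3: insert wc at [3, 4, 8, 18] -> counters=[1,0,0,2,2,0,0,0,1,0,0,2,0,0,0,1,0,0,1,0,0,0,0,1,0,1,0,0,0]
Step 4: insert ko at [0, 5, 20, 24] -> counters=[2,0,0,2,2,1,0,0,1,0,0,2,0,0,0,1,0,0,1,0,1,0,0,1,1,1,0,0,0]
Step 5: insert gkb at [3, 23, 25, 27] -> counters=[2,0,0,3,2,1,0,0,1,0,0,2,0,0,0,1,0,0,1,0,1,0,0,2,1,2,0,1,0]
Step 6: insert lca at [3, 16, 27, 28] -> counters=[2,0,0,4,2,1,0,0,1,0,0,2,0,0,0,1,1,0,1,0,1,0,0,2,1,2,0,2,1]
Step 7: insert i at [1, 15, 22, 28] -> counters=[2,1,0,4,2,1,0,0,1,0,0,2,0,0,0,2,1,0,1,0,1,0,1,2,1,2,0,2,2]
Step 8: insert qd at [12, 17, 23, 25] -> counters=[2,1,0,4,2,1,0,0,1,0,0,2,1,0,0,2,1,1,1,0,1,0,1,3,1,3,0,2,2]
Step 9: insert u at [2, 7, 12, 18] -> counters=[2,1,1,4,2,1,0,1,1,0,0,2,2,0,0,2,1,1,2,0,1,0,1,3,1,3,0,2,2]
Step 10: insert gc at [7, 14, 15, 22] -> counters=[2,1,1,4,2,1,0,2,1,0,0,2,2,0,1,3,1,1,2,0,1,0,2,3,1,3,0,2,2]
Step 11: insert cp at [1, 9, 13, 14] -> counters=[2,2,1,4,2,1,0,2,1,1,0,2,2,1,2,3,1,1,2,0,1,0,2,3,1,3,0,2,2]
Step 12: insert qa at [17, 19, 23, 26] -> counters=[2,2,1,4,2,1,0,2,1,1,0,2,2,1,2,3,1,2,2,1,1,0,2,4,1,3,1,2,2]
Step 13: insert qd at [12, 17, 23, 25] -> counters=[2,2,1,4,2,1,0,2,1,1,0,2,3,1,2,3,1,3,2,1,1,0,2,5,1,4,1,2,2]
Step 14: delete gkb at [3, 23, 25, 27] -> counters=[2,2,1,3,2,1,0,2,1,1,0,2,3,1,2,3,1,3,2,1,1,0,2,4,1,3,1,1,2]
Step 15: insert lca at [3, 16, 27, 28] -> counters=[2,2,1,4,2,1,0,2,1,1,0,2,3,1,2,3,2,3,2,1,1,0,2,4,1,3,1,2,3]
Step 16: delete u at [2, 7, 12, 18] -> counters=[2,2,0,4,2,1,0,1,1,1,0,2,2,1,2,3,2,3,1,1,1,0,2,4,1,3,1,2,3]
Step 17: insert u at [2, 7, 12, 18] -> counters=[2,2,1,4,2,1,0,2,1,1,0,2,3,1,2,3,2,3,2,1,1,0,2,4,1,3,1,2,3]
Step 18: insert lca at [3, 16, 27, 28] -> counters=[2,2,1,5,2,1,0,2,1,1,0,2,3,1,2,3,3,3,2,1,1,0,2,4,1,3,1,3,4]
Step 19: insert wc at [3, 4, 8, 18] -> counters=[2,2,1,6,3,1,0,2,2,1,0,2,3,1,2,3,3,3,3,1,1,0,2,4,1,3,1,3,4]
Step 20: insert gkb at [3, 23, 25, 27] -> counters=[2,2,1,7,3,1,0,2,2,1,0,2,3,1,2,3,3,3,3,1,1,0,2,5,1,4,1,4,4]
Final counters=[2,2,1,7,3,1,0,2,2,1,0,2,3,1,2,3,3,3,3,1,1,0,2,5,1,4,1,4,4] -> counters[25]=4

Answer: 4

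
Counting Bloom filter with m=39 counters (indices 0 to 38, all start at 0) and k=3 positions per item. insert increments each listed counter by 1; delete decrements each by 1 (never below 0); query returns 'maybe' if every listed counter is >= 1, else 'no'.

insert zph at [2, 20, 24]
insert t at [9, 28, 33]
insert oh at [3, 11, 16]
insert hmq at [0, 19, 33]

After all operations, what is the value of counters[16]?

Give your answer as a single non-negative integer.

Step 1: insert zph at [2, 20, 24] -> counters=[0,0,1,0,0,0,0,0,0,0,0,0,0,0,0,0,0,0,0,0,1,0,0,0,1,0,0,0,0,0,0,0,0,0,0,0,0,0,0]
Step 2: insert t at [9, 28, 33] -> counters=[0,0,1,0,0,0,0,0,0,1,0,0,0,0,0,0,0,0,0,0,1,0,0,0,1,0,0,0,1,0,0,0,0,1,0,0,0,0,0]
Step 3: insert oh at [3, 11, 16] -> counters=[0,0,1,1,0,0,0,0,0,1,0,1,0,0,0,0,1,0,0,0,1,0,0,0,1,0,0,0,1,0,0,0,0,1,0,0,0,0,0]
Step 4: insert hmq at [0, 19, 33] -> counters=[1,0,1,1,0,0,0,0,0,1,0,1,0,0,0,0,1,0,0,1,1,0,0,0,1,0,0,0,1,0,0,0,0,2,0,0,0,0,0]
Final counters=[1,0,1,1,0,0,0,0,0,1,0,1,0,0,0,0,1,0,0,1,1,0,0,0,1,0,0,0,1,0,0,0,0,2,0,0,0,0,0] -> counters[16]=1

Answer: 1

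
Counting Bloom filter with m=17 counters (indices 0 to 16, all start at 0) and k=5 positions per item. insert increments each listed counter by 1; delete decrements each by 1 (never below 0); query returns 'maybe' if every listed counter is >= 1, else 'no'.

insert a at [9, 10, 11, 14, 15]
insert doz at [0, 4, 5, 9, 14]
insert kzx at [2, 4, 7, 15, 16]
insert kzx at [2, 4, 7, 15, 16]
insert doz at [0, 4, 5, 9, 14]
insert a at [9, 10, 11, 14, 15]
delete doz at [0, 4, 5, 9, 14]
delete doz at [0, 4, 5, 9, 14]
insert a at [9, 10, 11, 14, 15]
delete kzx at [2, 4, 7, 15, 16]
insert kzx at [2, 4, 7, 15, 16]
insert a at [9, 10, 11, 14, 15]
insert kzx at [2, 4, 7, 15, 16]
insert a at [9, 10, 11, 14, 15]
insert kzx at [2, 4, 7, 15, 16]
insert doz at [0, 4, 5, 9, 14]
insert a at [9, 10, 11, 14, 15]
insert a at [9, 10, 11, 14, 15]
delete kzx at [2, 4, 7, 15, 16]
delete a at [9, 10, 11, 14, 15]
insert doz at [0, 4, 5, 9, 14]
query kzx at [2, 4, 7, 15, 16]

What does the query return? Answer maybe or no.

Step 1: insert a at [9, 10, 11, 14, 15] -> counters=[0,0,0,0,0,0,0,0,0,1,1,1,0,0,1,1,0]
Step 2: insert doz at [0, 4, 5, 9, 14] -> counters=[1,0,0,0,1,1,0,0,0,2,1,1,0,0,2,1,0]
Step 3: insert kzx at [2, 4, 7, 15, 16] -> counters=[1,0,1,0,2,1,0,1,0,2,1,1,0,0,2,2,1]
Step 4: insert kzx at [2, 4, 7, 15, 16] -> counters=[1,0,2,0,3,1,0,2,0,2,1,1,0,0,2,3,2]
Step 5: insert doz at [0, 4, 5, 9, 14] -> counters=[2,0,2,0,4,2,0,2,0,3,1,1,0,0,3,3,2]
Step 6: insert a at [9, 10, 11, 14, 15] -> counters=[2,0,2,0,4,2,0,2,0,4,2,2,0,0,4,4,2]
Step 7: delete doz at [0, 4, 5, 9, 14] -> counters=[1,0,2,0,3,1,0,2,0,3,2,2,0,0,3,4,2]
Step 8: delete doz at [0, 4, 5, 9, 14] -> counters=[0,0,2,0,2,0,0,2,0,2,2,2,0,0,2,4,2]
Step 9: insert a at [9, 10, 11, 14, 15] -> counters=[0,0,2,0,2,0,0,2,0,3,3,3,0,0,3,5,2]
Step 10: delete kzx at [2, 4, 7, 15, 16] -> counters=[0,0,1,0,1,0,0,1,0,3,3,3,0,0,3,4,1]
Step 11: insert kzx at [2, 4, 7, 15, 16] -> counters=[0,0,2,0,2,0,0,2,0,3,3,3,0,0,3,5,2]
Step 12: insert a at [9, 10, 11, 14, 15] -> counters=[0,0,2,0,2,0,0,2,0,4,4,4,0,0,4,6,2]
Step 13: insert kzx at [2, 4, 7, 15, 16] -> counters=[0,0,3,0,3,0,0,3,0,4,4,4,0,0,4,7,3]
Step 14: insert a at [9, 10, 11, 14, 15] -> counters=[0,0,3,0,3,0,0,3,0,5,5,5,0,0,5,8,3]
Step 15: insert kzx at [2, 4, 7, 15, 16] -> counters=[0,0,4,0,4,0,0,4,0,5,5,5,0,0,5,9,4]
Step 16: insert doz at [0, 4, 5, 9, 14] -> counters=[1,0,4,0,5,1,0,4,0,6,5,5,0,0,6,9,4]
Step 17: insert a at [9, 10, 11, 14, 15] -> counters=[1,0,4,0,5,1,0,4,0,7,6,6,0,0,7,10,4]
Step 18: insert a at [9, 10, 11, 14, 15] -> counters=[1,0,4,0,5,1,0,4,0,8,7,7,0,0,8,11,4]
Step 19: delete kzx at [2, 4, 7, 15, 16] -> counters=[1,0,3,0,4,1,0,3,0,8,7,7,0,0,8,10,3]
Step 20: delete a at [9, 10, 11, 14, 15] -> counters=[1,0,3,0,4,1,0,3,0,7,6,6,0,0,7,9,3]
Step 21: insert doz at [0, 4, 5, 9, 14] -> counters=[2,0,3,0,5,2,0,3,0,8,6,6,0,0,8,9,3]
Query kzx: check counters[2]=3 counters[4]=5 counters[7]=3 counters[15]=9 counters[16]=3 -> maybe

Answer: maybe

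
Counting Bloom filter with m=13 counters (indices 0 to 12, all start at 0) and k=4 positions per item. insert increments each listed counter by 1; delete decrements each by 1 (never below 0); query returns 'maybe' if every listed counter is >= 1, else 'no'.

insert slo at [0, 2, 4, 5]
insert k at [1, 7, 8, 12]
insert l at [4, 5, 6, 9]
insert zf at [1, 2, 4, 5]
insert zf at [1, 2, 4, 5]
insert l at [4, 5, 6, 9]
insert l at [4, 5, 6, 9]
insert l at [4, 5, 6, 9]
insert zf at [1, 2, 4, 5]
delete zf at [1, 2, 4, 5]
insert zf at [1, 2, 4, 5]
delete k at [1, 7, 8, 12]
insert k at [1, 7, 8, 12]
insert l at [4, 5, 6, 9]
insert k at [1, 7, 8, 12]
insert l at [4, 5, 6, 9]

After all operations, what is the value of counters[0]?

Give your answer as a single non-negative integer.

Step 1: insert slo at [0, 2, 4, 5] -> counters=[1,0,1,0,1,1,0,0,0,0,0,0,0]
Step 2: insert k at [1, 7, 8, 12] -> counters=[1,1,1,0,1,1,0,1,1,0,0,0,1]
Step 3: insert l at [4, 5, 6, 9] -> counters=[1,1,1,0,2,2,1,1,1,1,0,0,1]
Step 4: insert zf at [1, 2, 4, 5] -> counters=[1,2,2,0,3,3,1,1,1,1,0,0,1]
Step 5: insert zf at [1, 2, 4, 5] -> counters=[1,3,3,0,4,4,1,1,1,1,0,0,1]
Step 6: insert l at [4, 5, 6, 9] -> counters=[1,3,3,0,5,5,2,1,1,2,0,0,1]
Step 7: insert l at [4, 5, 6, 9] -> counters=[1,3,3,0,6,6,3,1,1,3,0,0,1]
Step 8: insert l at [4, 5, 6, 9] -> counters=[1,3,3,0,7,7,4,1,1,4,0,0,1]
Step 9: insert zf at [1, 2, 4, 5] -> counters=[1,4,4,0,8,8,4,1,1,4,0,0,1]
Step 10: delete zf at [1, 2, 4, 5] -> counters=[1,3,3,0,7,7,4,1,1,4,0,0,1]
Step 11: insert zf at [1, 2, 4, 5] -> counters=[1,4,4,0,8,8,4,1,1,4,0,0,1]
Step 12: delete k at [1, 7, 8, 12] -> counters=[1,3,4,0,8,8,4,0,0,4,0,0,0]
Step 13: insert k at [1, 7, 8, 12] -> counters=[1,4,4,0,8,8,4,1,1,4,0,0,1]
Step 14: insert l at [4, 5, 6, 9] -> counters=[1,4,4,0,9,9,5,1,1,5,0,0,1]
Step 15: insert k at [1, 7, 8, 12] -> counters=[1,5,4,0,9,9,5,2,2,5,0,0,2]
Step 16: insert l at [4, 5, 6, 9] -> counters=[1,5,4,0,10,10,6,2,2,6,0,0,2]
Final counters=[1,5,4,0,10,10,6,2,2,6,0,0,2] -> counters[0]=1

Answer: 1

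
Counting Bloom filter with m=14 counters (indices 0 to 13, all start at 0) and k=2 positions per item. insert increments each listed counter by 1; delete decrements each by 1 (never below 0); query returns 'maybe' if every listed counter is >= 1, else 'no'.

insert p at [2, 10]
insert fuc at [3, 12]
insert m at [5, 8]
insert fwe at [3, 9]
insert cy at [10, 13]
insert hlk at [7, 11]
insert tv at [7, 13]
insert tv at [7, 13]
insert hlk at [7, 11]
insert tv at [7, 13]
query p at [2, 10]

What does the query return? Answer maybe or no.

Step 1: insert p at [2, 10] -> counters=[0,0,1,0,0,0,0,0,0,0,1,0,0,0]
Step 2: insert fuc at [3, 12] -> counters=[0,0,1,1,0,0,0,0,0,0,1,0,1,0]
Step 3: insert m at [5, 8] -> counters=[0,0,1,1,0,1,0,0,1,0,1,0,1,0]
Step 4: insert fwe at [3, 9] -> counters=[0,0,1,2,0,1,0,0,1,1,1,0,1,0]
Step 5: insert cy at [10, 13] -> counters=[0,0,1,2,0,1,0,0,1,1,2,0,1,1]
Step 6: insert hlk at [7, 11] -> counters=[0,0,1,2,0,1,0,1,1,1,2,1,1,1]
Step 7: insert tv at [7, 13] -> counters=[0,0,1,2,0,1,0,2,1,1,2,1,1,2]
Step 8: insert tv at [7, 13] -> counters=[0,0,1,2,0,1,0,3,1,1,2,1,1,3]
Step 9: insert hlk at [7, 11] -> counters=[0,0,1,2,0,1,0,4,1,1,2,2,1,3]
Step 10: insert tv at [7, 13] -> counters=[0,0,1,2,0,1,0,5,1,1,2,2,1,4]
Query p: check counters[2]=1 counters[10]=2 -> maybe

Answer: maybe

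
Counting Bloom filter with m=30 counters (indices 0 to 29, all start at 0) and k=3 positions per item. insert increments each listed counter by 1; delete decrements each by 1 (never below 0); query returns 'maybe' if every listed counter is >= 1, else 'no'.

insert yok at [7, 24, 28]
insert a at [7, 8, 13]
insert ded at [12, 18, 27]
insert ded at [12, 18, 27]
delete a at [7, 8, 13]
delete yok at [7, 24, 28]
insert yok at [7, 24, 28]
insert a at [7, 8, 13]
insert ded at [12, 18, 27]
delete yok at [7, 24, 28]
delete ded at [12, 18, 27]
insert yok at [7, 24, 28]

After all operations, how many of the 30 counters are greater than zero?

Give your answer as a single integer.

Step 1: insert yok at [7, 24, 28] -> counters=[0,0,0,0,0,0,0,1,0,0,0,0,0,0,0,0,0,0,0,0,0,0,0,0,1,0,0,0,1,0]
Step 2: insert a at [7, 8, 13] -> counters=[0,0,0,0,0,0,0,2,1,0,0,0,0,1,0,0,0,0,0,0,0,0,0,0,1,0,0,0,1,0]
Step 3: insert ded at [12, 18, 27] -> counters=[0,0,0,0,0,0,0,2,1,0,0,0,1,1,0,0,0,0,1,0,0,0,0,0,1,0,0,1,1,0]
Step 4: insert ded at [12, 18, 27] -> counters=[0,0,0,0,0,0,0,2,1,0,0,0,2,1,0,0,0,0,2,0,0,0,0,0,1,0,0,2,1,0]
Step 5: delete a at [7, 8, 13] -> counters=[0,0,0,0,0,0,0,1,0,0,0,0,2,0,0,0,0,0,2,0,0,0,0,0,1,0,0,2,1,0]
Step 6: delete yok at [7, 24, 28] -> counters=[0,0,0,0,0,0,0,0,0,0,0,0,2,0,0,0,0,0,2,0,0,0,0,0,0,0,0,2,0,0]
Step 7: insert yok at [7, 24, 28] -> counters=[0,0,0,0,0,0,0,1,0,0,0,0,2,0,0,0,0,0,2,0,0,0,0,0,1,0,0,2,1,0]
Step 8: insert a at [7, 8, 13] -> counters=[0,0,0,0,0,0,0,2,1,0,0,0,2,1,0,0,0,0,2,0,0,0,0,0,1,0,0,2,1,0]
Step 9: insert ded at [12, 18, 27] -> counters=[0,0,0,0,0,0,0,2,1,0,0,0,3,1,0,0,0,0,3,0,0,0,0,0,1,0,0,3,1,0]
Step 10: delete yok at [7, 24, 28] -> counters=[0,0,0,0,0,0,0,1,1,0,0,0,3,1,0,0,0,0,3,0,0,0,0,0,0,0,0,3,0,0]
Step 11: delete ded at [12, 18, 27] -> counters=[0,0,0,0,0,0,0,1,1,0,0,0,2,1,0,0,0,0,2,0,0,0,0,0,0,0,0,2,0,0]
Step 12: insert yok at [7, 24, 28] -> counters=[0,0,0,0,0,0,0,2,1,0,0,0,2,1,0,0,0,0,2,0,0,0,0,0,1,0,0,2,1,0]
Final counters=[0,0,0,0,0,0,0,2,1,0,0,0,2,1,0,0,0,0,2,0,0,0,0,0,1,0,0,2,1,0] -> 8 nonzero

Answer: 8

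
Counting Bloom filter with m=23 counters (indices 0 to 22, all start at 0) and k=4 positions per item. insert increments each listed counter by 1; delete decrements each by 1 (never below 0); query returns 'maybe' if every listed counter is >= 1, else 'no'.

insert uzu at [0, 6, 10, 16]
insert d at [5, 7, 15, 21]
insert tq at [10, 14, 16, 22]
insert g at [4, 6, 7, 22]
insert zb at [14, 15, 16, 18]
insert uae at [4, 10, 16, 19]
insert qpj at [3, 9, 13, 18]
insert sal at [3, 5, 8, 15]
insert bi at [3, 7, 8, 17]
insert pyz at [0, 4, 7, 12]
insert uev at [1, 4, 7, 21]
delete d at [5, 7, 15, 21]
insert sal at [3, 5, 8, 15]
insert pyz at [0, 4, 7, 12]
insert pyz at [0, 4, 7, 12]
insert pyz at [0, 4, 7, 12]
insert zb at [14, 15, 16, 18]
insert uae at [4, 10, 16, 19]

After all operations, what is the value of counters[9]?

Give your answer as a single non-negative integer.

Step 1: insert uzu at [0, 6, 10, 16] -> counters=[1,0,0,0,0,0,1,0,0,0,1,0,0,0,0,0,1,0,0,0,0,0,0]
Step 2: insert d at [5, 7, 15, 21] -> counters=[1,0,0,0,0,1,1,1,0,0,1,0,0,0,0,1,1,0,0,0,0,1,0]
Step 3: insert tq at [10, 14, 16, 22] -> counters=[1,0,0,0,0,1,1,1,0,0,2,0,0,0,1,1,2,0,0,0,0,1,1]
Step 4: insert g at [4, 6, 7, 22] -> counters=[1,0,0,0,1,1,2,2,0,0,2,0,0,0,1,1,2,0,0,0,0,1,2]
Step 5: insert zb at [14, 15, 16, 18] -> counters=[1,0,0,0,1,1,2,2,0,0,2,0,0,0,2,2,3,0,1,0,0,1,2]
Step 6: insert uae at [4, 10, 16, 19] -> counters=[1,0,0,0,2,1,2,2,0,0,3,0,0,0,2,2,4,0,1,1,0,1,2]
Step 7: insert qpj at [3, 9, 13, 18] -> counters=[1,0,0,1,2,1,2,2,0,1,3,0,0,1,2,2,4,0,2,1,0,1,2]
Step 8: insert sal at [3, 5, 8, 15] -> counters=[1,0,0,2,2,2,2,2,1,1,3,0,0,1,2,3,4,0,2,1,0,1,2]
Step 9: insert bi at [3, 7, 8, 17] -> counters=[1,0,0,3,2,2,2,3,2,1,3,0,0,1,2,3,4,1,2,1,0,1,2]
Step 10: insert pyz at [0, 4, 7, 12] -> counters=[2,0,0,3,3,2,2,4,2,1,3,0,1,1,2,3,4,1,2,1,0,1,2]
Step 11: insert uev at [1, 4, 7, 21] -> counters=[2,1,0,3,4,2,2,5,2,1,3,0,1,1,2,3,4,1,2,1,0,2,2]
Step 12: delete d at [5, 7, 15, 21] -> counters=[2,1,0,3,4,1,2,4,2,1,3,0,1,1,2,2,4,1,2,1,0,1,2]
Step 13: insert sal at [3, 5, 8, 15] -> counters=[2,1,0,4,4,2,2,4,3,1,3,0,1,1,2,3,4,1,2,1,0,1,2]
Step 14: insert pyz at [0, 4, 7, 12] -> counters=[3,1,0,4,5,2,2,5,3,1,3,0,2,1,2,3,4,1,2,1,0,1,2]
Step 15: insert pyz at [0, 4, 7, 12] -> counters=[4,1,0,4,6,2,2,6,3,1,3,0,3,1,2,3,4,1,2,1,0,1,2]
Step 16: insert pyz at [0, 4, 7, 12] -> counters=[5,1,0,4,7,2,2,7,3,1,3,0,4,1,2,3,4,1,2,1,0,1,2]
Step 17: insert zb at [14, 15, 16, 18] -> counters=[5,1,0,4,7,2,2,7,3,1,3,0,4,1,3,4,5,1,3,1,0,1,2]
Step 18: insert uae at [4, 10, 16, 19] -> counters=[5,1,0,4,8,2,2,7,3,1,4,0,4,1,3,4,6,1,3,2,0,1,2]
Final counters=[5,1,0,4,8,2,2,7,3,1,4,0,4,1,3,4,6,1,3,2,0,1,2] -> counters[9]=1

Answer: 1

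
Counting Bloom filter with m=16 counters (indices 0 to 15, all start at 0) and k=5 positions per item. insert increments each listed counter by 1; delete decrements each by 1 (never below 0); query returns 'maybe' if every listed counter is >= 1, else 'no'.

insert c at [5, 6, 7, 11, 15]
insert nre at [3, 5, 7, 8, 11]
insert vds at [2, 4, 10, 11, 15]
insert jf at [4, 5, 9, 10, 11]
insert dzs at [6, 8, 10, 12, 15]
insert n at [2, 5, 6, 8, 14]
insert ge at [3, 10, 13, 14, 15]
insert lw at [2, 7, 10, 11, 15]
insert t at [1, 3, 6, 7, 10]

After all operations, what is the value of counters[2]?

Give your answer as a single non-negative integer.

Answer: 3

Derivation:
Step 1: insert c at [5, 6, 7, 11, 15] -> counters=[0,0,0,0,0,1,1,1,0,0,0,1,0,0,0,1]
Step 2: insert nre at [3, 5, 7, 8, 11] -> counters=[0,0,0,1,0,2,1,2,1,0,0,2,0,0,0,1]
Step 3: insert vds at [2, 4, 10, 11, 15] -> counters=[0,0,1,1,1,2,1,2,1,0,1,3,0,0,0,2]
Step 4: insert jf at [4, 5, 9, 10, 11] -> counters=[0,0,1,1,2,3,1,2,1,1,2,4,0,0,0,2]
Step 5: insert dzs at [6, 8, 10, 12, 15] -> counters=[0,0,1,1,2,3,2,2,2,1,3,4,1,0,0,3]
Step 6: insert n at [2, 5, 6, 8, 14] -> counters=[0,0,2,1,2,4,3,2,3,1,3,4,1,0,1,3]
Step 7: insert ge at [3, 10, 13, 14, 15] -> counters=[0,0,2,2,2,4,3,2,3,1,4,4,1,1,2,4]
Step 8: insert lw at [2, 7, 10, 11, 15] -> counters=[0,0,3,2,2,4,3,3,3,1,5,5,1,1,2,5]
Step 9: insert t at [1, 3, 6, 7, 10] -> counters=[0,1,3,3,2,4,4,4,3,1,6,5,1,1,2,5]
Final counters=[0,1,3,3,2,4,4,4,3,1,6,5,1,1,2,5] -> counters[2]=3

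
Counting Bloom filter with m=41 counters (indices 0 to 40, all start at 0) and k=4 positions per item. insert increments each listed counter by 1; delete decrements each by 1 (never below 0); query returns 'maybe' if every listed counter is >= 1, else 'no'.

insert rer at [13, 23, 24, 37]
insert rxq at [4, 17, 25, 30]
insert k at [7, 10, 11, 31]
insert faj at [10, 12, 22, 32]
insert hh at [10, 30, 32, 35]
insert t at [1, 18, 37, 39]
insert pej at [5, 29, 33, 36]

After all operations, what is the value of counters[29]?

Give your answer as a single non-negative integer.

Step 1: insert rer at [13, 23, 24, 37] -> counters=[0,0,0,0,0,0,0,0,0,0,0,0,0,1,0,0,0,0,0,0,0,0,0,1,1,0,0,0,0,0,0,0,0,0,0,0,0,1,0,0,0]
Step 2: insert rxq at [4, 17, 25, 30] -> counters=[0,0,0,0,1,0,0,0,0,0,0,0,0,1,0,0,0,1,0,0,0,0,0,1,1,1,0,0,0,0,1,0,0,0,0,0,0,1,0,0,0]
Step 3: insert k at [7, 10, 11, 31] -> counters=[0,0,0,0,1,0,0,1,0,0,1,1,0,1,0,0,0,1,0,0,0,0,0,1,1,1,0,0,0,0,1,1,0,0,0,0,0,1,0,0,0]
Step 4: insert faj at [10, 12, 22, 32] -> counters=[0,0,0,0,1,0,0,1,0,0,2,1,1,1,0,0,0,1,0,0,0,0,1,1,1,1,0,0,0,0,1,1,1,0,0,0,0,1,0,0,0]
Step 5: insert hh at [10, 30, 32, 35] -> counters=[0,0,0,0,1,0,0,1,0,0,3,1,1,1,0,0,0,1,0,0,0,0,1,1,1,1,0,0,0,0,2,1,2,0,0,1,0,1,0,0,0]
Step 6: insert t at [1, 18, 37, 39] -> counters=[0,1,0,0,1,0,0,1,0,0,3,1,1,1,0,0,0,1,1,0,0,0,1,1,1,1,0,0,0,0,2,1,2,0,0,1,0,2,0,1,0]
Step 7: insert pej at [5, 29, 33, 36] -> counters=[0,1,0,0,1,1,0,1,0,0,3,1,1,1,0,0,0,1,1,0,0,0,1,1,1,1,0,0,0,1,2,1,2,1,0,1,1,2,0,1,0]
Final counters=[0,1,0,0,1,1,0,1,0,0,3,1,1,1,0,0,0,1,1,0,0,0,1,1,1,1,0,0,0,1,2,1,2,1,0,1,1,2,0,1,0] -> counters[29]=1

Answer: 1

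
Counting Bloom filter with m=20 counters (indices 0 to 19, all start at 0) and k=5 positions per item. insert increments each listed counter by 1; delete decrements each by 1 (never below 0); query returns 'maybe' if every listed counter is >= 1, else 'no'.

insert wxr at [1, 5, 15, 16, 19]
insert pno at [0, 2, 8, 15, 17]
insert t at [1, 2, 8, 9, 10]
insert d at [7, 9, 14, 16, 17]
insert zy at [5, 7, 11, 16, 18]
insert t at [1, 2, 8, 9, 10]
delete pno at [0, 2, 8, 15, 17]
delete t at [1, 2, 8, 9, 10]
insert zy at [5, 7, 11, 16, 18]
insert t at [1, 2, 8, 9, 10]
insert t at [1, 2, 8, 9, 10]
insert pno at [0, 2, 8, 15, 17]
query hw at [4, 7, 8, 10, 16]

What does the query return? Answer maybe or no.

Step 1: insert wxr at [1, 5, 15, 16, 19] -> counters=[0,1,0,0,0,1,0,0,0,0,0,0,0,0,0,1,1,0,0,1]
Step 2: insert pno at [0, 2, 8, 15, 17] -> counters=[1,1,1,0,0,1,0,0,1,0,0,0,0,0,0,2,1,1,0,1]
Step 3: insert t at [1, 2, 8, 9, 10] -> counters=[1,2,2,0,0,1,0,0,2,1,1,0,0,0,0,2,1,1,0,1]
Step 4: insert d at [7, 9, 14, 16, 17] -> counters=[1,2,2,0,0,1,0,1,2,2,1,0,0,0,1,2,2,2,0,1]
Step 5: insert zy at [5, 7, 11, 16, 18] -> counters=[1,2,2,0,0,2,0,2,2,2,1,1,0,0,1,2,3,2,1,1]
Step 6: insert t at [1, 2, 8, 9, 10] -> counters=[1,3,3,0,0,2,0,2,3,3,2,1,0,0,1,2,3,2,1,1]
Step 7: delete pno at [0, 2, 8, 15, 17] -> counters=[0,3,2,0,0,2,0,2,2,3,2,1,0,0,1,1,3,1,1,1]
Step 8: delete t at [1, 2, 8, 9, 10] -> counters=[0,2,1,0,0,2,0,2,1,2,1,1,0,0,1,1,3,1,1,1]
Step 9: insert zy at [5, 7, 11, 16, 18] -> counters=[0,2,1,0,0,3,0,3,1,2,1,2,0,0,1,1,4,1,2,1]
Step 10: insert t at [1, 2, 8, 9, 10] -> counters=[0,3,2,0,0,3,0,3,2,3,2,2,0,0,1,1,4,1,2,1]
Step 11: insert t at [1, 2, 8, 9, 10] -> counters=[0,4,3,0,0,3,0,3,3,4,3,2,0,0,1,1,4,1,2,1]
Step 12: insert pno at [0, 2, 8, 15, 17] -> counters=[1,4,4,0,0,3,0,3,4,4,3,2,0,0,1,2,4,2,2,1]
Query hw: check counters[4]=0 counters[7]=3 counters[8]=4 counters[10]=3 counters[16]=4 -> no

Answer: no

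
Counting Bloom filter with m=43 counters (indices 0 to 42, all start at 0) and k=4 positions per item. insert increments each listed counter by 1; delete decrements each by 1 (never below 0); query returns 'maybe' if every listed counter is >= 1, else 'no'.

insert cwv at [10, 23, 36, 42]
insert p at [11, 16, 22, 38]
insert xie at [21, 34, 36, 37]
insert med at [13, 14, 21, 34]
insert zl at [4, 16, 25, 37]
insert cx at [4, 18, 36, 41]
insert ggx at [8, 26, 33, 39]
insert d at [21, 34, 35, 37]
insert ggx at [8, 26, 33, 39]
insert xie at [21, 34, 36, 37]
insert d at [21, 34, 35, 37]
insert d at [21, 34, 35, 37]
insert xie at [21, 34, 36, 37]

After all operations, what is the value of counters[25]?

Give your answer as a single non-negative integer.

Answer: 1

Derivation:
Step 1: insert cwv at [10, 23, 36, 42] -> counters=[0,0,0,0,0,0,0,0,0,0,1,0,0,0,0,0,0,0,0,0,0,0,0,1,0,0,0,0,0,0,0,0,0,0,0,0,1,0,0,0,0,0,1]
Step 2: insert p at [11, 16, 22, 38] -> counters=[0,0,0,0,0,0,0,0,0,0,1,1,0,0,0,0,1,0,0,0,0,0,1,1,0,0,0,0,0,0,0,0,0,0,0,0,1,0,1,0,0,0,1]
Step 3: insert xie at [21, 34, 36, 37] -> counters=[0,0,0,0,0,0,0,0,0,0,1,1,0,0,0,0,1,0,0,0,0,1,1,1,0,0,0,0,0,0,0,0,0,0,1,0,2,1,1,0,0,0,1]
Step 4: insert med at [13, 14, 21, 34] -> counters=[0,0,0,0,0,0,0,0,0,0,1,1,0,1,1,0,1,0,0,0,0,2,1,1,0,0,0,0,0,0,0,0,0,0,2,0,2,1,1,0,0,0,1]
Step 5: insert zl at [4, 16, 25, 37] -> counters=[0,0,0,0,1,0,0,0,0,0,1,1,0,1,1,0,2,0,0,0,0,2,1,1,0,1,0,0,0,0,0,0,0,0,2,0,2,2,1,0,0,0,1]
Step 6: insert cx at [4, 18, 36, 41] -> counters=[0,0,0,0,2,0,0,0,0,0,1,1,0,1,1,0,2,0,1,0,0,2,1,1,0,1,0,0,0,0,0,0,0,0,2,0,3,2,1,0,0,1,1]
Step 7: insert ggx at [8, 26, 33, 39] -> counters=[0,0,0,0,2,0,0,0,1,0,1,1,0,1,1,0,2,0,1,0,0,2,1,1,0,1,1,0,0,0,0,0,0,1,2,0,3,2,1,1,0,1,1]
Step 8: insert d at [21, 34, 35, 37] -> counters=[0,0,0,0,2,0,0,0,1,0,1,1,0,1,1,0,2,0,1,0,0,3,1,1,0,1,1,0,0,0,0,0,0,1,3,1,3,3,1,1,0,1,1]
Step 9: insert ggx at [8, 26, 33, 39] -> counters=[0,0,0,0,2,0,0,0,2,0,1,1,0,1,1,0,2,0,1,0,0,3,1,1,0,1,2,0,0,0,0,0,0,2,3,1,3,3,1,2,0,1,1]
Step 10: insert xie at [21, 34, 36, 37] -> counters=[0,0,0,0,2,0,0,0,2,0,1,1,0,1,1,0,2,0,1,0,0,4,1,1,0,1,2,0,0,0,0,0,0,2,4,1,4,4,1,2,0,1,1]
Step 11: insert d at [21, 34, 35, 37] -> counters=[0,0,0,0,2,0,0,0,2,0,1,1,0,1,1,0,2,0,1,0,0,5,1,1,0,1,2,0,0,0,0,0,0,2,5,2,4,5,1,2,0,1,1]
Step 12: insert d at [21, 34, 35, 37] -> counters=[0,0,0,0,2,0,0,0,2,0,1,1,0,1,1,0,2,0,1,0,0,6,1,1,0,1,2,0,0,0,0,0,0,2,6,3,4,6,1,2,0,1,1]
Step 13: insert xie at [21, 34, 36, 37] -> counters=[0,0,0,0,2,0,0,0,2,0,1,1,0,1,1,0,2,0,1,0,0,7,1,1,0,1,2,0,0,0,0,0,0,2,7,3,5,7,1,2,0,1,1]
Final counters=[0,0,0,0,2,0,0,0,2,0,1,1,0,1,1,0,2,0,1,0,0,7,1,1,0,1,2,0,0,0,0,0,0,2,7,3,5,7,1,2,0,1,1] -> counters[25]=1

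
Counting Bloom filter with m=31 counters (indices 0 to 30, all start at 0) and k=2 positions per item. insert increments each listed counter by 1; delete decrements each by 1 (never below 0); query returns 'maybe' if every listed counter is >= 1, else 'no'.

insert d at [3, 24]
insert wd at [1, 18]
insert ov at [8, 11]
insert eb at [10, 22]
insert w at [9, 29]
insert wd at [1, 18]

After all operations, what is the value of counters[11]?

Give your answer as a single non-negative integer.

Answer: 1

Derivation:
Step 1: insert d at [3, 24] -> counters=[0,0,0,1,0,0,0,0,0,0,0,0,0,0,0,0,0,0,0,0,0,0,0,0,1,0,0,0,0,0,0]
Step 2: insert wd at [1, 18] -> counters=[0,1,0,1,0,0,0,0,0,0,0,0,0,0,0,0,0,0,1,0,0,0,0,0,1,0,0,0,0,0,0]
Step 3: insert ov at [8, 11] -> counters=[0,1,0,1,0,0,0,0,1,0,0,1,0,0,0,0,0,0,1,0,0,0,0,0,1,0,0,0,0,0,0]
Step 4: insert eb at [10, 22] -> counters=[0,1,0,1,0,0,0,0,1,0,1,1,0,0,0,0,0,0,1,0,0,0,1,0,1,0,0,0,0,0,0]
Step 5: insert w at [9, 29] -> counters=[0,1,0,1,0,0,0,0,1,1,1,1,0,0,0,0,0,0,1,0,0,0,1,0,1,0,0,0,0,1,0]
Step 6: insert wd at [1, 18] -> counters=[0,2,0,1,0,0,0,0,1,1,1,1,0,0,0,0,0,0,2,0,0,0,1,0,1,0,0,0,0,1,0]
Final counters=[0,2,0,1,0,0,0,0,1,1,1,1,0,0,0,0,0,0,2,0,0,0,1,0,1,0,0,0,0,1,0] -> counters[11]=1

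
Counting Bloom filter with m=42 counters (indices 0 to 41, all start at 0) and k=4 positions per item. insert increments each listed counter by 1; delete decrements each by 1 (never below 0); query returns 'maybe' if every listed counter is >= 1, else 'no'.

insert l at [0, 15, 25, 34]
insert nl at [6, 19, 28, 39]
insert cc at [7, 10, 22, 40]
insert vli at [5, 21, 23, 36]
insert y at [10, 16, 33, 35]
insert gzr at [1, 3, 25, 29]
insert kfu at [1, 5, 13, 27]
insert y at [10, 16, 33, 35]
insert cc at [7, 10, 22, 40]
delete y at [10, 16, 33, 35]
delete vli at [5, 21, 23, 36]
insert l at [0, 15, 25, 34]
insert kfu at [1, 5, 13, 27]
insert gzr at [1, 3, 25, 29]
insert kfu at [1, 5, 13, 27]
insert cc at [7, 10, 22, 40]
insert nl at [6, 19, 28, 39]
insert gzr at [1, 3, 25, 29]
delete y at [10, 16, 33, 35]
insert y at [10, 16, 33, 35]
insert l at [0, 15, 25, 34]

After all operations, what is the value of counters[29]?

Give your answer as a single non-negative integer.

Answer: 3

Derivation:
Step 1: insert l at [0, 15, 25, 34] -> counters=[1,0,0,0,0,0,0,0,0,0,0,0,0,0,0,1,0,0,0,0,0,0,0,0,0,1,0,0,0,0,0,0,0,0,1,0,0,0,0,0,0,0]
Step 2: insert nl at [6, 19, 28, 39] -> counters=[1,0,0,0,0,0,1,0,0,0,0,0,0,0,0,1,0,0,0,1,0,0,0,0,0,1,0,0,1,0,0,0,0,0,1,0,0,0,0,1,0,0]
Step 3: insert cc at [7, 10, 22, 40] -> counters=[1,0,0,0,0,0,1,1,0,0,1,0,0,0,0,1,0,0,0,1,0,0,1,0,0,1,0,0,1,0,0,0,0,0,1,0,0,0,0,1,1,0]
Step 4: insert vli at [5, 21, 23, 36] -> counters=[1,0,0,0,0,1,1,1,0,0,1,0,0,0,0,1,0,0,0,1,0,1,1,1,0,1,0,0,1,0,0,0,0,0,1,0,1,0,0,1,1,0]
Step 5: insert y at [10, 16, 33, 35] -> counters=[1,0,0,0,0,1,1,1,0,0,2,0,0,0,0,1,1,0,0,1,0,1,1,1,0,1,0,0,1,0,0,0,0,1,1,1,1,0,0,1,1,0]
Step 6: insert gzr at [1, 3, 25, 29] -> counters=[1,1,0,1,0,1,1,1,0,0,2,0,0,0,0,1,1,0,0,1,0,1,1,1,0,2,0,0,1,1,0,0,0,1,1,1,1,0,0,1,1,0]
Step 7: insert kfu at [1, 5, 13, 27] -> counters=[1,2,0,1,0,2,1,1,0,0,2,0,0,1,0,1,1,0,0,1,0,1,1,1,0,2,0,1,1,1,0,0,0,1,1,1,1,0,0,1,1,0]
Step 8: insert y at [10, 16, 33, 35] -> counters=[1,2,0,1,0,2,1,1,0,0,3,0,0,1,0,1,2,0,0,1,0,1,1,1,0,2,0,1,1,1,0,0,0,2,1,2,1,0,0,1,1,0]
Step 9: insert cc at [7, 10, 22, 40] -> counters=[1,2,0,1,0,2,1,2,0,0,4,0,0,1,0,1,2,0,0,1,0,1,2,1,0,2,0,1,1,1,0,0,0,2,1,2,1,0,0,1,2,0]
Step 10: delete y at [10, 16, 33, 35] -> counters=[1,2,0,1,0,2,1,2,0,0,3,0,0,1,0,1,1,0,0,1,0,1,2,1,0,2,0,1,1,1,0,0,0,1,1,1,1,0,0,1,2,0]
Step 11: delete vli at [5, 21, 23, 36] -> counters=[1,2,0,1,0,1,1,2,0,0,3,0,0,1,0,1,1,0,0,1,0,0,2,0,0,2,0,1,1,1,0,0,0,1,1,1,0,0,0,1,2,0]
Step 12: insert l at [0, 15, 25, 34] -> counters=[2,2,0,1,0,1,1,2,0,0,3,0,0,1,0,2,1,0,0,1,0,0,2,0,0,3,0,1,1,1,0,0,0,1,2,1,0,0,0,1,2,0]
Step 13: insert kfu at [1, 5, 13, 27] -> counters=[2,3,0,1,0,2,1,2,0,0,3,0,0,2,0,2,1,0,0,1,0,0,2,0,0,3,0,2,1,1,0,0,0,1,2,1,0,0,0,1,2,0]
Step 14: insert gzr at [1, 3, 25, 29] -> counters=[2,4,0,2,0,2,1,2,0,0,3,0,0,2,0,2,1,0,0,1,0,0,2,0,0,4,0,2,1,2,0,0,0,1,2,1,0,0,0,1,2,0]
Step 15: insert kfu at [1, 5, 13, 27] -> counters=[2,5,0,2,0,3,1,2,0,0,3,0,0,3,0,2,1,0,0,1,0,0,2,0,0,4,0,3,1,2,0,0,0,1,2,1,0,0,0,1,2,0]
Step 16: insert cc at [7, 10, 22, 40] -> counters=[2,5,0,2,0,3,1,3,0,0,4,0,0,3,0,2,1,0,0,1,0,0,3,0,0,4,0,3,1,2,0,0,0,1,2,1,0,0,0,1,3,0]
Step 17: insert nl at [6, 19, 28, 39] -> counters=[2,5,0,2,0,3,2,3,0,0,4,0,0,3,0,2,1,0,0,2,0,0,3,0,0,4,0,3,2,2,0,0,0,1,2,1,0,0,0,2,3,0]
Step 18: insert gzr at [1, 3, 25, 29] -> counters=[2,6,0,3,0,3,2,3,0,0,4,0,0,3,0,2,1,0,0,2,0,0,3,0,0,5,0,3,2,3,0,0,0,1,2,1,0,0,0,2,3,0]
Step 19: delete y at [10, 16, 33, 35] -> counters=[2,6,0,3,0,3,2,3,0,0,3,0,0,3,0,2,0,0,0,2,0,0,3,0,0,5,0,3,2,3,0,0,0,0,2,0,0,0,0,2,3,0]
Step 20: insert y at [10, 16, 33, 35] -> counters=[2,6,0,3,0,3,2,3,0,0,4,0,0,3,0,2,1,0,0,2,0,0,3,0,0,5,0,3,2,3,0,0,0,1,2,1,0,0,0,2,3,0]
Step 21: insert l at [0, 15, 25, 34] -> counters=[3,6,0,3,0,3,2,3,0,0,4,0,0,3,0,3,1,0,0,2,0,0,3,0,0,6,0,3,2,3,0,0,0,1,3,1,0,0,0,2,3,0]
Final counters=[3,6,0,3,0,3,2,3,0,0,4,0,0,3,0,3,1,0,0,2,0,0,3,0,0,6,0,3,2,3,0,0,0,1,3,1,0,0,0,2,3,0] -> counters[29]=3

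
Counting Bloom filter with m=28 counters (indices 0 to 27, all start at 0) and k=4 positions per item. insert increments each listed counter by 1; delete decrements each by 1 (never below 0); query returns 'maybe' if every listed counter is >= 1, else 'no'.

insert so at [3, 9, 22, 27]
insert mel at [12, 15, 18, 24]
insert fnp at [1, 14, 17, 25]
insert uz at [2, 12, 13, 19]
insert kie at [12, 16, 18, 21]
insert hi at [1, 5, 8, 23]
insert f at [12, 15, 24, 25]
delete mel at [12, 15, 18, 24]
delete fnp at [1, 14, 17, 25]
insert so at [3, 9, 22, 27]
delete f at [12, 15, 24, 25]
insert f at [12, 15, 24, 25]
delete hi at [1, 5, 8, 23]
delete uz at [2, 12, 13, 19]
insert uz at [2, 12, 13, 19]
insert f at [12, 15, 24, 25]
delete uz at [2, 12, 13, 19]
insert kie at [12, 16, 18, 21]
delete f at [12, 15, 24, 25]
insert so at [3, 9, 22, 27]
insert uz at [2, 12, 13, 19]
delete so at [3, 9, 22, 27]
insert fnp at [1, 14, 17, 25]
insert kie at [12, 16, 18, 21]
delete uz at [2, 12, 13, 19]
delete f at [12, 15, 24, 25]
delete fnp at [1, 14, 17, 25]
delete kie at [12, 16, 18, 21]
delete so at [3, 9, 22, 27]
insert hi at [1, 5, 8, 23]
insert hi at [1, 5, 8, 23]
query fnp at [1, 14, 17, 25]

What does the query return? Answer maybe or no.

Step 1: insert so at [3, 9, 22, 27] -> counters=[0,0,0,1,0,0,0,0,0,1,0,0,0,0,0,0,0,0,0,0,0,0,1,0,0,0,0,1]
Step 2: insert mel at [12, 15, 18, 24] -> counters=[0,0,0,1,0,0,0,0,0,1,0,0,1,0,0,1,0,0,1,0,0,0,1,0,1,0,0,1]
Step 3: insert fnp at [1, 14, 17, 25] -> counters=[0,1,0,1,0,0,0,0,0,1,0,0,1,0,1,1,0,1,1,0,0,0,1,0,1,1,0,1]
Step 4: insert uz at [2, 12, 13, 19] -> counters=[0,1,1,1,0,0,0,0,0,1,0,0,2,1,1,1,0,1,1,1,0,0,1,0,1,1,0,1]
Step 5: insert kie at [12, 16, 18, 21] -> counters=[0,1,1,1,0,0,0,0,0,1,0,0,3,1,1,1,1,1,2,1,0,1,1,0,1,1,0,1]
Step 6: insert hi at [1, 5, 8, 23] -> counters=[0,2,1,1,0,1,0,0,1,1,0,0,3,1,1,1,1,1,2,1,0,1,1,1,1,1,0,1]
Step 7: insert f at [12, 15, 24, 25] -> counters=[0,2,1,1,0,1,0,0,1,1,0,0,4,1,1,2,1,1,2,1,0,1,1,1,2,2,0,1]
Step 8: delete mel at [12, 15, 18, 24] -> counters=[0,2,1,1,0,1,0,0,1,1,0,0,3,1,1,1,1,1,1,1,0,1,1,1,1,2,0,1]
Step 9: delete fnp at [1, 14, 17, 25] -> counters=[0,1,1,1,0,1,0,0,1,1,0,0,3,1,0,1,1,0,1,1,0,1,1,1,1,1,0,1]
Step 10: insert so at [3, 9, 22, 27] -> counters=[0,1,1,2,0,1,0,0,1,2,0,0,3,1,0,1,1,0,1,1,0,1,2,1,1,1,0,2]
Step 11: delete f at [12, 15, 24, 25] -> counters=[0,1,1,2,0,1,0,0,1,2,0,0,2,1,0,0,1,0,1,1,0,1,2,1,0,0,0,2]
Step 12: insert f at [12, 15, 24, 25] -> counters=[0,1,1,2,0,1,0,0,1,2,0,0,3,1,0,1,1,0,1,1,0,1,2,1,1,1,0,2]
Step 13: delete hi at [1, 5, 8, 23] -> counters=[0,0,1,2,0,0,0,0,0,2,0,0,3,1,0,1,1,0,1,1,0,1,2,0,1,1,0,2]
Step 14: delete uz at [2, 12, 13, 19] -> counters=[0,0,0,2,0,0,0,0,0,2,0,0,2,0,0,1,1,0,1,0,0,1,2,0,1,1,0,2]
Step 15: insert uz at [2, 12, 13, 19] -> counters=[0,0,1,2,0,0,0,0,0,2,0,0,3,1,0,1,1,0,1,1,0,1,2,0,1,1,0,2]
Step 16: insert f at [12, 15, 24, 25] -> counters=[0,0,1,2,0,0,0,0,0,2,0,0,4,1,0,2,1,0,1,1,0,1,2,0,2,2,0,2]
Step 17: delete uz at [2, 12, 13, 19] -> counters=[0,0,0,2,0,0,0,0,0,2,0,0,3,0,0,2,1,0,1,0,0,1,2,0,2,2,0,2]
Step 18: insert kie at [12, 16, 18, 21] -> counters=[0,0,0,2,0,0,0,0,0,2,0,0,4,0,0,2,2,0,2,0,0,2,2,0,2,2,0,2]
Step 19: delete f at [12, 15, 24, 25] -> counters=[0,0,0,2,0,0,0,0,0,2,0,0,3,0,0,1,2,0,2,0,0,2,2,0,1,1,0,2]
Step 20: insert so at [3, 9, 22, 27] -> counters=[0,0,0,3,0,0,0,0,0,3,0,0,3,0,0,1,2,0,2,0,0,2,3,0,1,1,0,3]
Step 21: insert uz at [2, 12, 13, 19] -> counters=[0,0,1,3,0,0,0,0,0,3,0,0,4,1,0,1,2,0,2,1,0,2,3,0,1,1,0,3]
Step 22: delete so at [3, 9, 22, 27] -> counters=[0,0,1,2,0,0,0,0,0,2,0,0,4,1,0,1,2,0,2,1,0,2,2,0,1,1,0,2]
Step 23: insert fnp at [1, 14, 17, 25] -> counters=[0,1,1,2,0,0,0,0,0,2,0,0,4,1,1,1,2,1,2,1,0,2,2,0,1,2,0,2]
Step 24: insert kie at [12, 16, 18, 21] -> counters=[0,1,1,2,0,0,0,0,0,2,0,0,5,1,1,1,3,1,3,1,0,3,2,0,1,2,0,2]
Step 25: delete uz at [2, 12, 13, 19] -> counters=[0,1,0,2,0,0,0,0,0,2,0,0,4,0,1,1,3,1,3,0,0,3,2,0,1,2,0,2]
Step 26: delete f at [12, 15, 24, 25] -> counters=[0,1,0,2,0,0,0,0,0,2,0,0,3,0,1,0,3,1,3,0,0,3,2,0,0,1,0,2]
Step 27: delete fnp at [1, 14, 17, 25] -> counters=[0,0,0,2,0,0,0,0,0,2,0,0,3,0,0,0,3,0,3,0,0,3,2,0,0,0,0,2]
Step 28: delete kie at [12, 16, 18, 21] -> counters=[0,0,0,2,0,0,0,0,0,2,0,0,2,0,0,0,2,0,2,0,0,2,2,0,0,0,0,2]
Step 29: delete so at [3, 9, 22, 27] -> counters=[0,0,0,1,0,0,0,0,0,1,0,0,2,0,0,0,2,0,2,0,0,2,1,0,0,0,0,1]
Step 30: insert hi at [1, 5, 8, 23] -> counters=[0,1,0,1,0,1,0,0,1,1,0,0,2,0,0,0,2,0,2,0,0,2,1,1,0,0,0,1]
Step 31: insert hi at [1, 5, 8, 23] -> counters=[0,2,0,1,0,2,0,0,2,1,0,0,2,0,0,0,2,0,2,0,0,2,1,2,0,0,0,1]
Query fnp: check counters[1]=2 counters[14]=0 counters[17]=0 counters[25]=0 -> no

Answer: no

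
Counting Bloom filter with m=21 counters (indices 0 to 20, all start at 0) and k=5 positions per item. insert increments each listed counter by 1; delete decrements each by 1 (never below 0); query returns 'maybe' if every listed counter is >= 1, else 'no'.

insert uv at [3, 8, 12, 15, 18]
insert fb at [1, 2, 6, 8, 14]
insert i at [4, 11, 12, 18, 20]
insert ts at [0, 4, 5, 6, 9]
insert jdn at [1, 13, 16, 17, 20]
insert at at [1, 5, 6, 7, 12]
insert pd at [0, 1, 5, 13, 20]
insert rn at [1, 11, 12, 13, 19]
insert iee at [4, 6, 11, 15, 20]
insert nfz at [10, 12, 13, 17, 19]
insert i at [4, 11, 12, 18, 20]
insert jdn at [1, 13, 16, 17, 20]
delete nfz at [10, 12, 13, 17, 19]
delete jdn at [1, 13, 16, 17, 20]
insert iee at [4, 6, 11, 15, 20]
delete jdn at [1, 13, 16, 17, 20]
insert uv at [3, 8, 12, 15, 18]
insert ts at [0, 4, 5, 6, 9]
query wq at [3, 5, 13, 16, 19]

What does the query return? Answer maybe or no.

Step 1: insert uv at [3, 8, 12, 15, 18] -> counters=[0,0,0,1,0,0,0,0,1,0,0,0,1,0,0,1,0,0,1,0,0]
Step 2: insert fb at [1, 2, 6, 8, 14] -> counters=[0,1,1,1,0,0,1,0,2,0,0,0,1,0,1,1,0,0,1,0,0]
Step 3: insert i at [4, 11, 12, 18, 20] -> counters=[0,1,1,1,1,0,1,0,2,0,0,1,2,0,1,1,0,0,2,0,1]
Step 4: insert ts at [0, 4, 5, 6, 9] -> counters=[1,1,1,1,2,1,2,0,2,1,0,1,2,0,1,1,0,0,2,0,1]
Step 5: insert jdn at [1, 13, 16, 17, 20] -> counters=[1,2,1,1,2,1,2,0,2,1,0,1,2,1,1,1,1,1,2,0,2]
Step 6: insert at at [1, 5, 6, 7, 12] -> counters=[1,3,1,1,2,2,3,1,2,1,0,1,3,1,1,1,1,1,2,0,2]
Step 7: insert pd at [0, 1, 5, 13, 20] -> counters=[2,4,1,1,2,3,3,1,2,1,0,1,3,2,1,1,1,1,2,0,3]
Step 8: insert rn at [1, 11, 12, 13, 19] -> counters=[2,5,1,1,2,3,3,1,2,1,0,2,4,3,1,1,1,1,2,1,3]
Step 9: insert iee at [4, 6, 11, 15, 20] -> counters=[2,5,1,1,3,3,4,1,2,1,0,3,4,3,1,2,1,1,2,1,4]
Step 10: insert nfz at [10, 12, 13, 17, 19] -> counters=[2,5,1,1,3,3,4,1,2,1,1,3,5,4,1,2,1,2,2,2,4]
Step 11: insert i at [4, 11, 12, 18, 20] -> counters=[2,5,1,1,4,3,4,1,2,1,1,4,6,4,1,2,1,2,3,2,5]
Step 12: insert jdn at [1, 13, 16, 17, 20] -> counters=[2,6,1,1,4,3,4,1,2,1,1,4,6,5,1,2,2,3,3,2,6]
Step 13: delete nfz at [10, 12, 13, 17, 19] -> counters=[2,6,1,1,4,3,4,1,2,1,0,4,5,4,1,2,2,2,3,1,6]
Step 14: delete jdn at [1, 13, 16, 17, 20] -> counters=[2,5,1,1,4,3,4,1,2,1,0,4,5,3,1,2,1,1,3,1,5]
Step 15: insert iee at [4, 6, 11, 15, 20] -> counters=[2,5,1,1,5,3,5,1,2,1,0,5,5,3,1,3,1,1,3,1,6]
Step 16: delete jdn at [1, 13, 16, 17, 20] -> counters=[2,4,1,1,5,3,5,1,2,1,0,5,5,2,1,3,0,0,3,1,5]
Step 17: insert uv at [3, 8, 12, 15, 18] -> counters=[2,4,1,2,5,3,5,1,3,1,0,5,6,2,1,4,0,0,4,1,5]
Step 18: insert ts at [0, 4, 5, 6, 9] -> counters=[3,4,1,2,6,4,6,1,3,2,0,5,6,2,1,4,0,0,4,1,5]
Query wq: check counters[3]=2 counters[5]=4 counters[13]=2 counters[16]=0 counters[19]=1 -> no

Answer: no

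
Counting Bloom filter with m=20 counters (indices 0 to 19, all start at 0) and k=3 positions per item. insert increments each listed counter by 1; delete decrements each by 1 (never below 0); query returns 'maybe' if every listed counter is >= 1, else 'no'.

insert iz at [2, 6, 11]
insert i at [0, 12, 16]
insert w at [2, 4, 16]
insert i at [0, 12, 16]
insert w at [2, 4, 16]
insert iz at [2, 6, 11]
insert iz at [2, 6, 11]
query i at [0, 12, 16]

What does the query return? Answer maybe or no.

Answer: maybe

Derivation:
Step 1: insert iz at [2, 6, 11] -> counters=[0,0,1,0,0,0,1,0,0,0,0,1,0,0,0,0,0,0,0,0]
Step 2: insert i at [0, 12, 16] -> counters=[1,0,1,0,0,0,1,0,0,0,0,1,1,0,0,0,1,0,0,0]
Step 3: insert w at [2, 4, 16] -> counters=[1,0,2,0,1,0,1,0,0,0,0,1,1,0,0,0,2,0,0,0]
Step 4: insert i at [0, 12, 16] -> counters=[2,0,2,0,1,0,1,0,0,0,0,1,2,0,0,0,3,0,0,0]
Step 5: insert w at [2, 4, 16] -> counters=[2,0,3,0,2,0,1,0,0,0,0,1,2,0,0,0,4,0,0,0]
Step 6: insert iz at [2, 6, 11] -> counters=[2,0,4,0,2,0,2,0,0,0,0,2,2,0,0,0,4,0,0,0]
Step 7: insert iz at [2, 6, 11] -> counters=[2,0,5,0,2,0,3,0,0,0,0,3,2,0,0,0,4,0,0,0]
Query i: check counters[0]=2 counters[12]=2 counters[16]=4 -> maybe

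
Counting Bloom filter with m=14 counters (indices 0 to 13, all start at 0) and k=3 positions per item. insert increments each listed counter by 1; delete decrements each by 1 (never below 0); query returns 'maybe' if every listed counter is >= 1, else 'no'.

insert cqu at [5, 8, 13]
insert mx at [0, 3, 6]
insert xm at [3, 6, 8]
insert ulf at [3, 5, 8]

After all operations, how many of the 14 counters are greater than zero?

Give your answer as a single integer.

Answer: 6

Derivation:
Step 1: insert cqu at [5, 8, 13] -> counters=[0,0,0,0,0,1,0,0,1,0,0,0,0,1]
Step 2: insert mx at [0, 3, 6] -> counters=[1,0,0,1,0,1,1,0,1,0,0,0,0,1]
Step 3: insert xm at [3, 6, 8] -> counters=[1,0,0,2,0,1,2,0,2,0,0,0,0,1]
Step 4: insert ulf at [3, 5, 8] -> counters=[1,0,0,3,0,2,2,0,3,0,0,0,0,1]
Final counters=[1,0,0,3,0,2,2,0,3,0,0,0,0,1] -> 6 nonzero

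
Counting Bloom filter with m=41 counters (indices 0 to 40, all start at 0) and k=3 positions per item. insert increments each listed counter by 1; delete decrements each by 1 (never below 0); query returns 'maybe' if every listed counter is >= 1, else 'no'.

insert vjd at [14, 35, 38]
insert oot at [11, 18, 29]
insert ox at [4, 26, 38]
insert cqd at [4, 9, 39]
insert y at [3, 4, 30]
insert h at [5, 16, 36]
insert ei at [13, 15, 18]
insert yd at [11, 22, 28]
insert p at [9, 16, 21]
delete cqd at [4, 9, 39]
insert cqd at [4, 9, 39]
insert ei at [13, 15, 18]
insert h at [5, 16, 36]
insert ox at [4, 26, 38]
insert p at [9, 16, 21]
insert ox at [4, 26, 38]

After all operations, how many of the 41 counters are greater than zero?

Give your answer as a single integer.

Answer: 20

Derivation:
Step 1: insert vjd at [14, 35, 38] -> counters=[0,0,0,0,0,0,0,0,0,0,0,0,0,0,1,0,0,0,0,0,0,0,0,0,0,0,0,0,0,0,0,0,0,0,0,1,0,0,1,0,0]
Step 2: insert oot at [11, 18, 29] -> counters=[0,0,0,0,0,0,0,0,0,0,0,1,0,0,1,0,0,0,1,0,0,0,0,0,0,0,0,0,0,1,0,0,0,0,0,1,0,0,1,0,0]
Step 3: insert ox at [4, 26, 38] -> counters=[0,0,0,0,1,0,0,0,0,0,0,1,0,0,1,0,0,0,1,0,0,0,0,0,0,0,1,0,0,1,0,0,0,0,0,1,0,0,2,0,0]
Step 4: insert cqd at [4, 9, 39] -> counters=[0,0,0,0,2,0,0,0,0,1,0,1,0,0,1,0,0,0,1,0,0,0,0,0,0,0,1,0,0,1,0,0,0,0,0,1,0,0,2,1,0]
Step 5: insert y at [3, 4, 30] -> counters=[0,0,0,1,3,0,0,0,0,1,0,1,0,0,1,0,0,0,1,0,0,0,0,0,0,0,1,0,0,1,1,0,0,0,0,1,0,0,2,1,0]
Step 6: insert h at [5, 16, 36] -> counters=[0,0,0,1,3,1,0,0,0,1,0,1,0,0,1,0,1,0,1,0,0,0,0,0,0,0,1,0,0,1,1,0,0,0,0,1,1,0,2,1,0]
Step 7: insert ei at [13, 15, 18] -> counters=[0,0,0,1,3,1,0,0,0,1,0,1,0,1,1,1,1,0,2,0,0,0,0,0,0,0,1,0,0,1,1,0,0,0,0,1,1,0,2,1,0]
Step 8: insert yd at [11, 22, 28] -> counters=[0,0,0,1,3,1,0,0,0,1,0,2,0,1,1,1,1,0,2,0,0,0,1,0,0,0,1,0,1,1,1,0,0,0,0,1,1,0,2,1,0]
Step 9: insert p at [9, 16, 21] -> counters=[0,0,0,1,3,1,0,0,0,2,0,2,0,1,1,1,2,0,2,0,0,1,1,0,0,0,1,0,1,1,1,0,0,0,0,1,1,0,2,1,0]
Step 10: delete cqd at [4, 9, 39] -> counters=[0,0,0,1,2,1,0,0,0,1,0,2,0,1,1,1,2,0,2,0,0,1,1,0,0,0,1,0,1,1,1,0,0,0,0,1,1,0,2,0,0]
Step 11: insert cqd at [4, 9, 39] -> counters=[0,0,0,1,3,1,0,0,0,2,0,2,0,1,1,1,2,0,2,0,0,1,1,0,0,0,1,0,1,1,1,0,0,0,0,1,1,0,2,1,0]
Step 12: insert ei at [13, 15, 18] -> counters=[0,0,0,1,3,1,0,0,0,2,0,2,0,2,1,2,2,0,3,0,0,1,1,0,0,0,1,0,1,1,1,0,0,0,0,1,1,0,2,1,0]
Step 13: insert h at [5, 16, 36] -> counters=[0,0,0,1,3,2,0,0,0,2,0,2,0,2,1,2,3,0,3,0,0,1,1,0,0,0,1,0,1,1,1,0,0,0,0,1,2,0,2,1,0]
Step 14: insert ox at [4, 26, 38] -> counters=[0,0,0,1,4,2,0,0,0,2,0,2,0,2,1,2,3,0,3,0,0,1,1,0,0,0,2,0,1,1,1,0,0,0,0,1,2,0,3,1,0]
Step 15: insert p at [9, 16, 21] -> counters=[0,0,0,1,4,2,0,0,0,3,0,2,0,2,1,2,4,0,3,0,0,2,1,0,0,0,2,0,1,1,1,0,0,0,0,1,2,0,3,1,0]
Step 16: insert ox at [4, 26, 38] -> counters=[0,0,0,1,5,2,0,0,0,3,0,2,0,2,1,2,4,0,3,0,0,2,1,0,0,0,3,0,1,1,1,0,0,0,0,1,2,0,4,1,0]
Final counters=[0,0,0,1,5,2,0,0,0,3,0,2,0,2,1,2,4,0,3,0,0,2,1,0,0,0,3,0,1,1,1,0,0,0,0,1,2,0,4,1,0] -> 20 nonzero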